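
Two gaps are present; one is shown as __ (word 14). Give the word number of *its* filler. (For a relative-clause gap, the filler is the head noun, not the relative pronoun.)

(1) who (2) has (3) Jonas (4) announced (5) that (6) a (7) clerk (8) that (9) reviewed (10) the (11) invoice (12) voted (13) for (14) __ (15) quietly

1

The marked gap is the object of the preposition "for" of "voted".
Its filler is the fronted wh-phrase "who", at word 1.
(The other dependency links word 7 to a gap after word 8.)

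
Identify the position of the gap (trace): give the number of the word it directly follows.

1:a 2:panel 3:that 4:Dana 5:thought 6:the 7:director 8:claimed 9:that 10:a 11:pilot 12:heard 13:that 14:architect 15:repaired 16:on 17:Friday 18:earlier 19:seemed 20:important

The displaced element is "a panel" (word 2).
It is linked across 3 clause boundaries (Ø → that → Ø).
It functions as the direct object of "repaired", so the gap sits immediately after word 15 ("repaired").
Base order: Dana thought the director claimed that a pilot heard that architect repaired a panel on Friday earlier.

15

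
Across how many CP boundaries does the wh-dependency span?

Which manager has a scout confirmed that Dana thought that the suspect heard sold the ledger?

"which manager" is extracted from the subject of "sold".
Boundaries crossed, outermost first: [that], [that], [Ø] — 3 in total.

3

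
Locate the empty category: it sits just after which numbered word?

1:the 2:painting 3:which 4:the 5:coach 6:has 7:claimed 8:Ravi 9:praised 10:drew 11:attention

The displaced element is "the painting" (word 2).
It is linked across 1 clause boundary (Ø).
It functions as the direct object of "praised", so the gap sits immediately after word 9 ("praised").
Base order: The coach has claimed Ravi praised the painting.

9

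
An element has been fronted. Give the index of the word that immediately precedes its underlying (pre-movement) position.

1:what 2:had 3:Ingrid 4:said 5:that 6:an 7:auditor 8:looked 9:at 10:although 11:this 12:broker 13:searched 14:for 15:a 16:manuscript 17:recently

The displaced element is "what" (word 1).
It is linked across 1 clause boundary (that).
It functions as the object of the preposition "at" of "looked", so the gap sits immediately after word 9 ("at").
Base order: Ingrid had said that an auditor looked at what although this broker searched for a manuscript recently.

9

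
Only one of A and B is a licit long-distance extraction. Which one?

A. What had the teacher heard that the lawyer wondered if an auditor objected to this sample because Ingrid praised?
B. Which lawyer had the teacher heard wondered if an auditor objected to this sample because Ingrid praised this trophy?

B

In A, the wh-phrase is extracted from inside a wh-island (introduced by "if"), which blocks movement.
In B, the extraction path crosses only that-complement boundaries, which are transparent.
So B is grammatical.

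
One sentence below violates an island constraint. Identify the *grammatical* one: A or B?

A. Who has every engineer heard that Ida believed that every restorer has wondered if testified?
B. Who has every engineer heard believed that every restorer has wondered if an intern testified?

In A, the wh-phrase is extracted from inside a wh-island (introduced by "if"), which blocks movement.
In B, the extraction path crosses only that-complement boundaries, which are transparent.
So B is grammatical.

B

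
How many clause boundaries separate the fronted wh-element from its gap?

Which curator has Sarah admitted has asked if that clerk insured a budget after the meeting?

"which curator" is extracted from the subject of "asked".
Boundaries crossed, outermost first: [Ø] — 1 in total.

1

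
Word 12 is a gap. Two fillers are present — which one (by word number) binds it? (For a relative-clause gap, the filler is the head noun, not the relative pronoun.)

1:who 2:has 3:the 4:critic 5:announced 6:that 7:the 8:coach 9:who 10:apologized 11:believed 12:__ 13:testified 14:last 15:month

The marked gap is the subject of "testified".
Its filler is the fronted wh-phrase "who", at word 1.
(The other dependency links word 8 to a gap after word 9.)

1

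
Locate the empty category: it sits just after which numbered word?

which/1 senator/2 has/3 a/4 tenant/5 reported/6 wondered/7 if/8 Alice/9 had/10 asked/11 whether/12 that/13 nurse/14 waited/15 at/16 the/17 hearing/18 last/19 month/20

6

The displaced element is "which senator" (word 2).
It is linked across 1 clause boundary (Ø).
It functions as the subject of "wondered", so the gap sits immediately after word 6 ("reported").
Base order: A tenant has reported that which senator wondered if Alice had asked whether that nurse waited at the hearing last month.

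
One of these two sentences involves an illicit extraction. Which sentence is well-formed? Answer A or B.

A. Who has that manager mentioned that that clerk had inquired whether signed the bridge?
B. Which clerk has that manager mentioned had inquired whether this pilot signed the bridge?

B

In A, the wh-phrase is extracted from inside a wh-island (introduced by "whether"), which blocks movement.
In B, the extraction path crosses only that-complement boundaries, which are transparent.
So B is grammatical.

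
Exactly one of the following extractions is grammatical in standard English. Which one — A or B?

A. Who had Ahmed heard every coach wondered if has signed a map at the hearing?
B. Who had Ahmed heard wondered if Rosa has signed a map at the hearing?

In A, the wh-phrase is extracted from inside a wh-island (introduced by "if"), which blocks movement.
In B, the extraction path crosses only that-complement boundaries, which are transparent.
So B is grammatical.

B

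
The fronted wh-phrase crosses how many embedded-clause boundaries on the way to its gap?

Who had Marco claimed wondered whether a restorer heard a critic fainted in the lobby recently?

1

"who" is extracted from the subject of "wondered".
Boundaries crossed, outermost first: [Ø] — 1 in total.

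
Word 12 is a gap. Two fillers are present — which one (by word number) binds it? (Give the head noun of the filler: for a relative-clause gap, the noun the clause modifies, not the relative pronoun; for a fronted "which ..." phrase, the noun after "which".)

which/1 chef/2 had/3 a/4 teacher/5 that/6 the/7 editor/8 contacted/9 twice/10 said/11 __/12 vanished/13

The marked gap is the subject of "vanished".
Its filler is the fronted wh-phrase "which chef", at word 2.
(The other dependency links word 5 to a gap after word 9.)

2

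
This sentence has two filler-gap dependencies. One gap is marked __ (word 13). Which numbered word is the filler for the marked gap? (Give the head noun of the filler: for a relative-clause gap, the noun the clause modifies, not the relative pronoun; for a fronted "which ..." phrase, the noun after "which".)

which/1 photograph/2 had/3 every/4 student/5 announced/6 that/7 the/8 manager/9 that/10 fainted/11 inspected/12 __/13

2

The marked gap is the direct object of "inspected".
Its filler is the fronted wh-phrase "which photograph", at word 2.
(The other dependency links word 9 to a gap after word 10.)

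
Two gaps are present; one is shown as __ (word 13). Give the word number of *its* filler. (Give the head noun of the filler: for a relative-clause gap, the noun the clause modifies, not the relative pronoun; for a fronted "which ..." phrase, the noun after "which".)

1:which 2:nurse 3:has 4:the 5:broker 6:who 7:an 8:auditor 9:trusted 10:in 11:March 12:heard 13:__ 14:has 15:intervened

2

The marked gap is the subject of "intervened".
Its filler is the fronted wh-phrase "which nurse", at word 2.
(The other dependency links word 5 to a gap after word 9.)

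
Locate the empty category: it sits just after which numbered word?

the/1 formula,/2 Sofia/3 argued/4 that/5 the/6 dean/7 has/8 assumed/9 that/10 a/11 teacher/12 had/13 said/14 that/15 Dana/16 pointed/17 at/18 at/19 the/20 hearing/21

The displaced element is "the formula" (word 2).
It is linked across 3 clause boundaries (that → that → that).
It functions as the object of the preposition "at" of "pointed", so the gap sits immediately after word 18 ("at").
Base order: Sofia argued that the dean has assumed that a teacher had said that Dana pointed at the formula at the hearing.

18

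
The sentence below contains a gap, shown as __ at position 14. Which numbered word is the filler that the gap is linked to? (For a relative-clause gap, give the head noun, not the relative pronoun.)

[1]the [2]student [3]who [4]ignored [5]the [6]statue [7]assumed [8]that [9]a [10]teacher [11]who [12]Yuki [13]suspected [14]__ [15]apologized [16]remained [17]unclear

The gap at 14 is the subject of "apologized", inside a relative clause.
The relative pronoun is "who" (word 11); it is bound by the head noun immediately before it.
Its filler is the head noun "teacher", at word 10.

10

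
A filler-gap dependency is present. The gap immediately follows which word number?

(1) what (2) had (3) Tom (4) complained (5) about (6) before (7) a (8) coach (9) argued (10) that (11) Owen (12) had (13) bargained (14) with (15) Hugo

The displaced element is "what" (word 1).
It functions as the object of the preposition "about" of "complained", so the gap sits immediately after word 5 ("about").
Base order: Tom had complained about what before a coach argued that Owen had bargained with Hugo.

5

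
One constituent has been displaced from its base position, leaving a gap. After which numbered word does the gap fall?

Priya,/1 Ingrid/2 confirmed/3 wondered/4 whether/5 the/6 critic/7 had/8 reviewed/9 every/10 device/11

The displaced element is "Priya" (word 1).
It is linked across 1 clause boundary (Ø).
It functions as the subject of "wondered", so the gap sits immediately after word 3 ("confirmed").
Base order: Ingrid confirmed that Priya wondered whether the critic had reviewed every device.

3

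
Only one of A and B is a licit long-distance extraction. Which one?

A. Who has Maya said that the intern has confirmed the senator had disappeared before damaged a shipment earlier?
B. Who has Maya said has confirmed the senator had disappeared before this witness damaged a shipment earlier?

B

In A, the wh-phrase is extracted from inside an adjunct island (introduced by "before"), which blocks movement.
In B, the extraction path crosses only that-complement boundaries, which are transparent.
So B is grammatical.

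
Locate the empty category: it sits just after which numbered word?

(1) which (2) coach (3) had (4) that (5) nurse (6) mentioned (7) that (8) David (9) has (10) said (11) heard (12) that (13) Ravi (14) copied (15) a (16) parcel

The displaced element is "which coach" (word 2).
It is linked across 2 clause boundaries (that → Ø).
It functions as the subject of "heard", so the gap sits immediately after word 10 ("said").
Base order: That nurse had mentioned that David has said that which coach heard that Ravi copied a parcel.

10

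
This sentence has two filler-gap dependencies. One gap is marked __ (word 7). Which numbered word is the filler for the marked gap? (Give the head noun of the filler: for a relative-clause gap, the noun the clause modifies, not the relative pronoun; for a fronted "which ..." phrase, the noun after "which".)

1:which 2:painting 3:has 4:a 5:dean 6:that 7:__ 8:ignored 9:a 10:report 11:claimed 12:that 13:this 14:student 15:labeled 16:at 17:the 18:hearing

The marked gap is inside the relative clause, the subject of "ignored".
Its filler is the head noun "dean" (via "that"), at word 5.
(The other dependency links word 2 to a gap after word 15.)

5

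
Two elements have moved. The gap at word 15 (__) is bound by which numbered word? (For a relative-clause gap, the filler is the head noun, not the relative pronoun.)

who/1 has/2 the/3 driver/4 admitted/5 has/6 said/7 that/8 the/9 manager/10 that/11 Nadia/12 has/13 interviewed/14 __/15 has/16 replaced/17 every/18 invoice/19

The marked gap is inside the relative clause, the direct object of "interviewed".
Its filler is the head noun "manager" (via "that"), at word 10.
(The other dependency links word 1 to a gap after word 5.)

10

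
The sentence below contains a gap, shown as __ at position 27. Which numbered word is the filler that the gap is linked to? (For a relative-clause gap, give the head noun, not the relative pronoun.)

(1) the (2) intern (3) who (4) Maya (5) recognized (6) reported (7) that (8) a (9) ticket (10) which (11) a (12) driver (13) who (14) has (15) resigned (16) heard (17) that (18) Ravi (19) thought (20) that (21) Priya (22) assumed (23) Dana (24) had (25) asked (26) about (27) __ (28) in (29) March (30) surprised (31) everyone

9

The gap at 27 is the prepositional object of "asked", inside a relative clause.
The relative pronoun is "which" (word 10); it is bound by the head noun immediately before it.
Its filler is the head noun "ticket", at word 9.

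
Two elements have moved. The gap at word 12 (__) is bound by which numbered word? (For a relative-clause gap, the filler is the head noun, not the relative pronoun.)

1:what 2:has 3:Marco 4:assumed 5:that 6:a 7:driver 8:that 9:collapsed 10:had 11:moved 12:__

The marked gap is the direct object of "moved".
Its filler is the fronted wh-phrase "what", at word 1.
(The other dependency links word 7 to a gap after word 8.)

1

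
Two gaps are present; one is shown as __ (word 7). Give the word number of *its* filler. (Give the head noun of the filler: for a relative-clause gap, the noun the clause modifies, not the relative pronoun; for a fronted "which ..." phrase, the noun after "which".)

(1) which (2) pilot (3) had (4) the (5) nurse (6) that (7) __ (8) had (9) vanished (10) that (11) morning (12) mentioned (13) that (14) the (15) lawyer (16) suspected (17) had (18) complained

5

The marked gap is inside the relative clause, the subject of "vanished".
Its filler is the head noun "nurse" (via "that"), at word 5.
(The other dependency links word 2 to a gap after word 16.)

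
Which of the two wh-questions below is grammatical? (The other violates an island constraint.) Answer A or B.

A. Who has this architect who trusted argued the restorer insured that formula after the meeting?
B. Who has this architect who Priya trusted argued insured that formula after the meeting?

In A, the wh-phrase is extracted from inside a complex-NP island (relative clause) (introduced by "who"), which blocks movement.
In B, the extraction path crosses only that-complement boundaries, which are transparent.
So B is grammatical.

B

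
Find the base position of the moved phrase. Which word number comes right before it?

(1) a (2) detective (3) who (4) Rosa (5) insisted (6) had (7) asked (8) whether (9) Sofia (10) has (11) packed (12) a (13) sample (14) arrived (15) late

5

The displaced element is "a detective" (word 2).
It is linked across 1 clause boundary (Ø).
It functions as the subject of "asked", so the gap sits immediately after word 5 ("insisted").
Base order: Rosa insisted a detective had asked whether Sofia has packed a sample.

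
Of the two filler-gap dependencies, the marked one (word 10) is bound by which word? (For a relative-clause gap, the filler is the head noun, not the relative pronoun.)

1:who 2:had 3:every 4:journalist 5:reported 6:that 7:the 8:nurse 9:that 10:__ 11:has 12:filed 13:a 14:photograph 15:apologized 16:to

8

The marked gap is inside the relative clause, the subject of "filed".
Its filler is the head noun "nurse" (via "that"), at word 8.
(The other dependency links word 1 to a gap after word 16.)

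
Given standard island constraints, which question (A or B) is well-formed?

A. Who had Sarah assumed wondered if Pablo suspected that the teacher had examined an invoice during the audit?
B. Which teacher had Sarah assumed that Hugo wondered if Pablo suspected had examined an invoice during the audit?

A

In B, the wh-phrase is extracted from inside a wh-island (introduced by "if"), which blocks movement.
In A, the extraction path crosses only that-complement boundaries, which are transparent.
So A is grammatical.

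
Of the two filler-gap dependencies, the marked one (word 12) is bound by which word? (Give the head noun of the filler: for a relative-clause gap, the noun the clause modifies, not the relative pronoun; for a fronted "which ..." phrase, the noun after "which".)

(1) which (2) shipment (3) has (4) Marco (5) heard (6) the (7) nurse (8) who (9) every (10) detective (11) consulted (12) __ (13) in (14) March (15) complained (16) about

The marked gap is inside the relative clause, the direct object of "consulted".
Its filler is the head noun "nurse" (via "who"), at word 7.
(The other dependency links word 2 to a gap after word 16.)

7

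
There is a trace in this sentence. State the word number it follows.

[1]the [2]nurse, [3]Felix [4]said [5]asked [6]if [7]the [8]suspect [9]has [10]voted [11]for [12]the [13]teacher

4

The displaced element is "the nurse" (word 2).
It is linked across 1 clause boundary (Ø).
It functions as the subject of "asked", so the gap sits immediately after word 4 ("said").
Base order: Felix said that the nurse asked if the suspect has voted for the teacher.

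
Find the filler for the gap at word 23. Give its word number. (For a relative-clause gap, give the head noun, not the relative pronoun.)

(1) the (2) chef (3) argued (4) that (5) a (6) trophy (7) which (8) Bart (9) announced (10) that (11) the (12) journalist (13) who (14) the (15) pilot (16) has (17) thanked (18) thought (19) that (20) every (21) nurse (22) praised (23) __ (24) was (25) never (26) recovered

6

The gap at 23 is the object of "praised", inside a relative clause.
The relative pronoun is "which" (word 7); it is bound by the head noun immediately before it.
Its filler is the head noun "trophy", at word 6.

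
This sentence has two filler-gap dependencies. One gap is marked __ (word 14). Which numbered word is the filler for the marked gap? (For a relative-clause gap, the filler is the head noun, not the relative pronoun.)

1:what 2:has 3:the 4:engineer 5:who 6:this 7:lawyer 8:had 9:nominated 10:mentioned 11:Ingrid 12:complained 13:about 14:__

1

The marked gap is the object of the preposition "about" of "complained".
Its filler is the fronted wh-phrase "what", at word 1.
(The other dependency links word 4 to a gap after word 9.)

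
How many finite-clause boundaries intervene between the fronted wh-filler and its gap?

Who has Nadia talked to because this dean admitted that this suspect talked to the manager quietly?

0

"who" originates inside the matrix clause — no clause boundary is crossed.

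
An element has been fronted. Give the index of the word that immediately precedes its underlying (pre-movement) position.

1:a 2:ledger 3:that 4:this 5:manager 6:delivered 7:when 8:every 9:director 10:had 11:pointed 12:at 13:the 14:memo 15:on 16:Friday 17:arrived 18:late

6

The displaced element is "a ledger" (word 2).
It functions as the direct object of "delivered", so the gap sits immediately after word 6 ("delivered").
Base order: This manager delivered a ledger when every director had pointed at the memo on Friday.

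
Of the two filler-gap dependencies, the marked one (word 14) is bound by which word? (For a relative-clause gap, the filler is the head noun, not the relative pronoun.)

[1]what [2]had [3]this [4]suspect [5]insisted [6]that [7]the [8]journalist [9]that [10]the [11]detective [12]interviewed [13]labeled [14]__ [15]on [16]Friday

The marked gap is the direct object of "labeled".
Its filler is the fronted wh-phrase "what", at word 1.
(The other dependency links word 8 to a gap after word 12.)

1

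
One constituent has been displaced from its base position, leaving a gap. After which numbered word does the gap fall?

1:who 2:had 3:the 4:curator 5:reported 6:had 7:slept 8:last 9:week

The displaced element is "who" (word 1).
It is linked across 1 clause boundary (Ø).
It functions as the subject of "slept", so the gap sits immediately after word 5 ("reported").
Base order: The curator had reported that who had slept last week.

5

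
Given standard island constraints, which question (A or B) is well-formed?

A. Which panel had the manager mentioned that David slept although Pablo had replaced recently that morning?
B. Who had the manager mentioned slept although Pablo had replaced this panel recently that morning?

B

In A, the wh-phrase is extracted from inside an adjunct island (introduced by "although"), which blocks movement.
In B, the extraction path crosses only that-complement boundaries, which are transparent.
So B is grammatical.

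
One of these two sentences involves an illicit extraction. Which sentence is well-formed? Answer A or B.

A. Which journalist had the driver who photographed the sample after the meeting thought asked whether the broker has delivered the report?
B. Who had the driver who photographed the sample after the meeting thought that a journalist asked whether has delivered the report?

A

In B, the wh-phrase is extracted from inside a wh-island (introduced by "whether"), which blocks movement.
In A, the extraction path crosses only that-complement boundaries, which are transparent.
So A is grammatical.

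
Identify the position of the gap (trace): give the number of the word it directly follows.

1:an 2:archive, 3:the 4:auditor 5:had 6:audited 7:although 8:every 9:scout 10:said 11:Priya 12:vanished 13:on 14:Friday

The displaced element is "an archive" (word 2).
It functions as the direct object of "audited", so the gap sits immediately after word 6 ("audited").
Base order: The auditor had audited an archive although every scout said Priya vanished on Friday.

6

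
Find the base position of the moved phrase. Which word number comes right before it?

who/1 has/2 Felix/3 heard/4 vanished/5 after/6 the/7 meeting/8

The displaced element is "who" (word 1).
It is linked across 1 clause boundary (Ø).
It functions as the subject of "vanished", so the gap sits immediately after word 4 ("heard").
Base order: Felix has heard that who vanished after the meeting.

4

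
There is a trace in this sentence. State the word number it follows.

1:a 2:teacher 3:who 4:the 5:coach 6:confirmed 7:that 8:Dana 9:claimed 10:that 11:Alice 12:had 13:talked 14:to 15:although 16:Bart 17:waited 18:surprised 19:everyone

14

The displaced element is "a teacher" (word 2).
It is linked across 2 clause boundaries (that → that).
It functions as the object of the preposition "to" of "talked", so the gap sits immediately after word 14 ("to").
Base order: The coach confirmed that Dana claimed that Alice had talked to a teacher although Bart waited.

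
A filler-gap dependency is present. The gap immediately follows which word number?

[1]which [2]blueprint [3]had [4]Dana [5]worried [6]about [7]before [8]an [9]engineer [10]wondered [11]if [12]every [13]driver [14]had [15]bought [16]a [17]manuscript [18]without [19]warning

The displaced element is "which blueprint" (word 2).
It functions as the object of the preposition "about" of "worried", so the gap sits immediately after word 6 ("about").
Base order: Dana had worried about which blueprint before an engineer wondered if every driver had bought a manuscript without warning.

6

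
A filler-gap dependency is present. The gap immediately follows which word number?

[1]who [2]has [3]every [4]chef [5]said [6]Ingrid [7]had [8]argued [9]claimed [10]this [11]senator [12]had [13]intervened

The displaced element is "who" (word 1).
It is linked across 2 clause boundaries (Ø → Ø).
It functions as the subject of "claimed", so the gap sits immediately after word 8 ("argued").
Base order: Every chef has said Ingrid had argued that who claimed this senator had intervened.

8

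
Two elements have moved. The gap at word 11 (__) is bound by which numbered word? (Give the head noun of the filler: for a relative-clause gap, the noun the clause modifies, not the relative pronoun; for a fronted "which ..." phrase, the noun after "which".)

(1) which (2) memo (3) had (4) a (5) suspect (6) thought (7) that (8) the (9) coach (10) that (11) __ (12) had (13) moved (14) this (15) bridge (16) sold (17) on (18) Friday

9

The marked gap is inside the relative clause, the subject of "moved".
Its filler is the head noun "coach" (via "that"), at word 9.
(The other dependency links word 2 to a gap after word 16.)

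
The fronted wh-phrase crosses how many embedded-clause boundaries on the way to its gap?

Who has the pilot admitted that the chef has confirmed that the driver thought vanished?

3

"who" is extracted from the subject of "vanished".
Boundaries crossed, outermost first: [that], [that], [Ø] — 3 in total.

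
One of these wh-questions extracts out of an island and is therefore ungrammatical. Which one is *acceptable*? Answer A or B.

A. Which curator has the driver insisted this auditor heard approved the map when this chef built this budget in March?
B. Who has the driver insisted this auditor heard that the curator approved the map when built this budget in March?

In B, the wh-phrase is extracted from inside an adjunct island (introduced by "when"), which blocks movement.
In A, the extraction path crosses only that-complement boundaries, which are transparent.
So A is grammatical.

A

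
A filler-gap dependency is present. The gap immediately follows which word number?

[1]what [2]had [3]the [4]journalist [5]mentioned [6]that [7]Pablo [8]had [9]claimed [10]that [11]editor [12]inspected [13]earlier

12

The displaced element is "what" (word 1).
It is linked across 2 clause boundaries (that → Ø).
It functions as the direct object of "inspected", so the gap sits immediately after word 12 ("inspected").
Base order: The journalist had mentioned that Pablo had claimed that editor inspected what earlier.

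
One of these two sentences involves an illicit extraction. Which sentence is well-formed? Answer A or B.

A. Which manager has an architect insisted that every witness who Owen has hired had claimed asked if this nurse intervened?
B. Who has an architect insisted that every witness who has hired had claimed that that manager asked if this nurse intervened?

In B, the wh-phrase is extracted from inside a complex-NP island (relative clause) (introduced by "who"), which blocks movement.
In A, the extraction path crosses only that-complement boundaries, which are transparent.
So A is grammatical.

A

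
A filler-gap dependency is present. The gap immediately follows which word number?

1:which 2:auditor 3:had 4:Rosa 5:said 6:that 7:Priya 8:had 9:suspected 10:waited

9

The displaced element is "which auditor" (word 2).
It is linked across 2 clause boundaries (that → Ø).
It functions as the subject of "waited", so the gap sits immediately after word 9 ("suspected").
Base order: Rosa had said that Priya had suspected which auditor waited.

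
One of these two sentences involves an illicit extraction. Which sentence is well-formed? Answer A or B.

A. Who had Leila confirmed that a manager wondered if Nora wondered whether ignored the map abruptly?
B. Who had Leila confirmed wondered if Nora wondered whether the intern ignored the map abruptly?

In A, the wh-phrase is extracted from inside a wh-island (introduced by "if"), which blocks movement.
In B, the extraction path crosses only that-complement boundaries, which are transparent.
So B is grammatical.

B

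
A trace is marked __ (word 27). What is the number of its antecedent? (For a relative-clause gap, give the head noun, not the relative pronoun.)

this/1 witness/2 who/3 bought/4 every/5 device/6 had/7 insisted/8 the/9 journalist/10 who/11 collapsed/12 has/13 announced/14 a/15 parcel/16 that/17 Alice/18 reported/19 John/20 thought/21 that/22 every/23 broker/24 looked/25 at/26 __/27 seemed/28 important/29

16

The gap at 27 is the prepositional object of "looked", inside a relative clause.
The relative pronoun is "that" (word 17); it is bound by the head noun immediately before it.
Its filler is the head noun "parcel", at word 16.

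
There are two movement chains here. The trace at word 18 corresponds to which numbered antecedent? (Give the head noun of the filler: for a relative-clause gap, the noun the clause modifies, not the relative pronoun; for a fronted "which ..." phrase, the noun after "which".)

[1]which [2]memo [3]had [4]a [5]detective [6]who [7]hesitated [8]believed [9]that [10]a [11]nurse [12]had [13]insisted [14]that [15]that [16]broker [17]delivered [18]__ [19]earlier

2

The marked gap is the direct object of "delivered".
Its filler is the fronted wh-phrase "which memo", at word 2.
(The other dependency links word 5 to a gap after word 6.)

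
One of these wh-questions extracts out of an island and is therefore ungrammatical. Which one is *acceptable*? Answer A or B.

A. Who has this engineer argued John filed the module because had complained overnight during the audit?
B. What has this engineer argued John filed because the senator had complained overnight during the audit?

In A, the wh-phrase is extracted from inside an adjunct island (introduced by "because"), which blocks movement.
In B, the extraction path crosses only that-complement boundaries, which are transparent.
So B is grammatical.

B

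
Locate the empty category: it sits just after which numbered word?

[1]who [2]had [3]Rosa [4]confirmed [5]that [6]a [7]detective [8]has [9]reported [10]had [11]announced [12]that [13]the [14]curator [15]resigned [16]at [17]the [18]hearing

The displaced element is "who" (word 1).
It is linked across 2 clause boundaries (that → Ø).
It functions as the subject of "announced", so the gap sits immediately after word 9 ("reported").
Base order: Rosa had confirmed that a detective has reported who had announced that the curator resigned at the hearing.

9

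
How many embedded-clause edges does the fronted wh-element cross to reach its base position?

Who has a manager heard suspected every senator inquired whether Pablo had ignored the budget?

"who" is extracted from the subject of "suspected".
Boundaries crossed, outermost first: [Ø] — 1 in total.

1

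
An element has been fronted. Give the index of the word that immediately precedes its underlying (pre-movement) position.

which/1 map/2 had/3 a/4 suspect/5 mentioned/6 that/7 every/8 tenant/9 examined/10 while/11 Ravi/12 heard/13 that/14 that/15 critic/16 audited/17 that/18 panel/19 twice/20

The displaced element is "which map" (word 2).
It is linked across 1 clause boundary (that).
It functions as the direct object of "examined", so the gap sits immediately after word 10 ("examined").
Base order: A suspect had mentioned that every tenant examined which map while Ravi heard that that critic audited that panel twice.

10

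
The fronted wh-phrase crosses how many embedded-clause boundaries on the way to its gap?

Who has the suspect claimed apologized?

"who" is extracted from the subject of "apologized".
Boundaries crossed, outermost first: [Ø] — 1 in total.

1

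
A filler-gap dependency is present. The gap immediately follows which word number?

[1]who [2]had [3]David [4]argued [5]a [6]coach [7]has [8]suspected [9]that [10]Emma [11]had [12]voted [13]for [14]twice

The displaced element is "who" (word 1).
It is linked across 2 clause boundaries (Ø → that).
It functions as the object of the preposition "for" of "voted", so the gap sits immediately after word 13 ("for").
Base order: David had argued a coach has suspected that Emma had voted for who twice.

13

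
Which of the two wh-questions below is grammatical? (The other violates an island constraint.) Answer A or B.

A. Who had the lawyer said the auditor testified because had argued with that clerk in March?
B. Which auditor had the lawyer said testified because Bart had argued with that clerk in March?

In A, the wh-phrase is extracted from inside an adjunct island (introduced by "because"), which blocks movement.
In B, the extraction path crosses only that-complement boundaries, which are transparent.
So B is grammatical.

B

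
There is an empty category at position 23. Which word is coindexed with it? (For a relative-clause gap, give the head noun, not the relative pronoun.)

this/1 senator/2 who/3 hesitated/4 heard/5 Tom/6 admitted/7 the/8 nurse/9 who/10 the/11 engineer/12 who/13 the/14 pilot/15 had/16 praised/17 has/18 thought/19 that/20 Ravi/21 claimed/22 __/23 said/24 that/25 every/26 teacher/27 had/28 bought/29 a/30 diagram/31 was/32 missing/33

The gap at 23 is the subject of "said", inside a relative clause.
The relative pronoun is "who" (word 10); it is bound by the head noun immediately before it.
Its filler is the head noun "nurse", at word 9.

9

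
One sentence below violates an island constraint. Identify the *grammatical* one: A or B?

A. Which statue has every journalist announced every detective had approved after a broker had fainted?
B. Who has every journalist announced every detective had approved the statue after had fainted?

In B, the wh-phrase is extracted from inside an adjunct island (introduced by "after"), which blocks movement.
In A, the extraction path crosses only that-complement boundaries, which are transparent.
So A is grammatical.

A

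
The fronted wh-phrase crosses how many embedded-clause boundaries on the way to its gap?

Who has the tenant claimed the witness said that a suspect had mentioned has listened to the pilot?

3

"who" is extracted from the subject of "listened".
Boundaries crossed, outermost first: [Ø], [that], [Ø] — 3 in total.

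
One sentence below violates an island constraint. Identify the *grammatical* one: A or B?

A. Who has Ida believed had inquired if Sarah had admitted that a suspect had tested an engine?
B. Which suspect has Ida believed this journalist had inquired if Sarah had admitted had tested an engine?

In B, the wh-phrase is extracted from inside a wh-island (introduced by "if"), which blocks movement.
In A, the extraction path crosses only that-complement boundaries, which are transparent.
So A is grammatical.

A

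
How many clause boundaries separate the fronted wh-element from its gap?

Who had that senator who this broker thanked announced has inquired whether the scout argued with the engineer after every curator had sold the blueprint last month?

"who" is extracted from the subject of "inquired".
Boundaries crossed, outermost first: [Ø] — 1 in total.

1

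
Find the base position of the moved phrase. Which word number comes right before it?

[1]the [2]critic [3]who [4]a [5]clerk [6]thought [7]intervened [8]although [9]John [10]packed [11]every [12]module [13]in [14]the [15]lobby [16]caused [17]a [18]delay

6

The displaced element is "the critic" (word 2).
It is linked across 1 clause boundary (Ø).
It functions as the subject of "intervened", so the gap sits immediately after word 6 ("thought").
Base order: A clerk thought that the critic intervened although John packed every module in the lobby.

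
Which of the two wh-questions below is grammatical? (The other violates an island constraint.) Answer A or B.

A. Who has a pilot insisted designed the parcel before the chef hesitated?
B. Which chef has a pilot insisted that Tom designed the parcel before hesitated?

A

In B, the wh-phrase is extracted from inside an adjunct island (introduced by "before"), which blocks movement.
In A, the extraction path crosses only that-complement boundaries, which are transparent.
So A is grammatical.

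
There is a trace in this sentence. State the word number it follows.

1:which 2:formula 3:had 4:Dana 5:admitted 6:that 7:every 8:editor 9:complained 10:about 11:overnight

10

The displaced element is "which formula" (word 2).
It is linked across 1 clause boundary (that).
It functions as the object of the preposition "about" of "complained", so the gap sits immediately after word 10 ("about").
Base order: Dana had admitted that every editor complained about which formula overnight.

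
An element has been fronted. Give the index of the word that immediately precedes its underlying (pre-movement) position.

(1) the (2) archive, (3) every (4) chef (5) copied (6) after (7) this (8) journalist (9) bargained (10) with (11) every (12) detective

5

The displaced element is "the archive" (word 2).
It functions as the direct object of "copied", so the gap sits immediately after word 5 ("copied").
Base order: Every chef copied the archive after this journalist bargained with every detective.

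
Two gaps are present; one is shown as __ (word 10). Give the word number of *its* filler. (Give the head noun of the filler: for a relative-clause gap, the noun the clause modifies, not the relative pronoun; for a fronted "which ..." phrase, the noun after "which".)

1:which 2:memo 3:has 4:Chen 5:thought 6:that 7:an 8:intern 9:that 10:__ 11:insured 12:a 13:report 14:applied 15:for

The marked gap is inside the relative clause, the subject of "insured".
Its filler is the head noun "intern" (via "that"), at word 8.
(The other dependency links word 2 to a gap after word 15.)

8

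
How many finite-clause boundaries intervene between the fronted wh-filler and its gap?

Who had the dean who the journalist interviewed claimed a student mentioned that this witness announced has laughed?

"who" is extracted from the subject of "laughed".
Boundaries crossed, outermost first: [Ø], [that], [Ø] — 3 in total.

3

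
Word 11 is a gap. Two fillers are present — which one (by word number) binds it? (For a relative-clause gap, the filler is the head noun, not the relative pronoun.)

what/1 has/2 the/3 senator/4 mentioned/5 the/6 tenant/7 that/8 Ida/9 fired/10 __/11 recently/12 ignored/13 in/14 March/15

The marked gap is inside the relative clause, the direct object of "fired".
Its filler is the head noun "tenant" (via "that"), at word 7.
(The other dependency links word 1 to a gap after word 13.)

7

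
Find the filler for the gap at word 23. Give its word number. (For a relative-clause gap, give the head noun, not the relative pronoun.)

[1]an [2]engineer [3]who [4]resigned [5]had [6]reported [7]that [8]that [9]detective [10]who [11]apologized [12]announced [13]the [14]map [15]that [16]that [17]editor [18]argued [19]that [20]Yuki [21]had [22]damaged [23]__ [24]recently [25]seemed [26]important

The gap at 23 is the object of "damaged", inside a relative clause.
The relative pronoun is "that" (word 15); it is bound by the head noun immediately before it.
Its filler is the head noun "map", at word 14.

14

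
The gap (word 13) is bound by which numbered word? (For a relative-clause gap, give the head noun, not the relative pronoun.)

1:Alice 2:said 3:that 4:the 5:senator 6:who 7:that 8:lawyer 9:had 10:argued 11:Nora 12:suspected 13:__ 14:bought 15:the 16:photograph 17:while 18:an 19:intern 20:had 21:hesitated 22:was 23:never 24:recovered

5

The gap at 13 is the subject of "bought", inside a relative clause.
The relative pronoun is "who" (word 6); it is bound by the head noun immediately before it.
Its filler is the head noun "senator", at word 5.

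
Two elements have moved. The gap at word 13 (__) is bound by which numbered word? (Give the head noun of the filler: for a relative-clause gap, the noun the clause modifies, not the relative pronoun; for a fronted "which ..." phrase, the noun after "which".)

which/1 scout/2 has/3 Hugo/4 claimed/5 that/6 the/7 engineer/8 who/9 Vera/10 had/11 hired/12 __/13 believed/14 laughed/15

The marked gap is inside the relative clause, the direct object of "hired".
Its filler is the head noun "engineer" (via "who"), at word 8.
(The other dependency links word 2 to a gap after word 14.)

8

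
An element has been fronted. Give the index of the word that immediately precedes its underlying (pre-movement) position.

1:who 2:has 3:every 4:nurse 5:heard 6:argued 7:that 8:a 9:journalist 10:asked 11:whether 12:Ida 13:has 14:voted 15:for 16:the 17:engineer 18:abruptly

5

The displaced element is "who" (word 1).
It is linked across 1 clause boundary (Ø).
It functions as the subject of "argued", so the gap sits immediately after word 5 ("heard").
Base order: Every nurse has heard who argued that a journalist asked whether Ida has voted for the engineer abruptly.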